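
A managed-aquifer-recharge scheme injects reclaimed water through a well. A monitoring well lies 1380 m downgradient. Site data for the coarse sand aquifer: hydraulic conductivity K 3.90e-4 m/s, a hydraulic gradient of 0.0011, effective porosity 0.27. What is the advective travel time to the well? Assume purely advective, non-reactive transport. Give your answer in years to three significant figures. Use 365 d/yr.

K = 3.90e-4 m/s × 86400 s/d = 33.70 m/d
Specific discharge q = 33.70 × 0.0011 = 0.03707 m/d
Average linear velocity = 0.03707 / 0.27 = 0.1373 m/d
t = L / v = 1380 / 0.1373 = 10050 d
   = 10050 / 365 = 27.5 yr

27.5 years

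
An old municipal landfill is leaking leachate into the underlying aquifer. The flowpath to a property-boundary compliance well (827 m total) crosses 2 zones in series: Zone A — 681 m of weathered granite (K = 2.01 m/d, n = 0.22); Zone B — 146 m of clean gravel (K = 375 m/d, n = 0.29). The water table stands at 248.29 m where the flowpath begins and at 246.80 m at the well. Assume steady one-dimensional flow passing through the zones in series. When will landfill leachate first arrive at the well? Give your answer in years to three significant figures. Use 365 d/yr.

120 years

Total head drop ΔH = 248.29 − 246.80 = 1.49 m
Steady 1-D flow in series ⇒ the Darcy flux q is identical in every zone and the zone head losses add (resistances L/K in series).
Σ(L/K) = 681/2.01 + 146/375 = 338.8 + 0.3893 = 339.2 d
q = ΔH / Σ(L/K) = 1.49 / 339.2 = 0.004393 m/d (same in every zone)
Zone A: v = q/n = 0.004393/0.22 = 0.01997 m/d → t_A = 681/0.01997 = 34110 d
Zone B: v = q/n = 0.004393/0.29 = 0.01515 m/d → t_B = 146/0.01515 = 9639 d
Total t = 34110 + 9639 = 43740 d
   = 43740 / 365 = 120 yr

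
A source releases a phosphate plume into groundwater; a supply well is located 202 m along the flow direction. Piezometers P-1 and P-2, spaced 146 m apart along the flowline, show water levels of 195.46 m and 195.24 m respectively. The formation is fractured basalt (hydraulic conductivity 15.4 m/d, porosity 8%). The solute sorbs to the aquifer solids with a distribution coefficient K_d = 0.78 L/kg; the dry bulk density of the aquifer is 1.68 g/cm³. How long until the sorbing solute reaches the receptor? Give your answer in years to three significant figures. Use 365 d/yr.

33.2 years

Hydraulic gradient i = (195.46 − 195.24) / 146 = 0.22 / 146 = 0.001507
Darcy flux q = K·i = 15.4 × 0.001507 = 0.02321 m/d
v = Ki/n = 15.4·0.001507/0.08 = 0.2901 m/d
Retardation R = 1 + ρ_b·K_d/n = 1 + 1.68×0.78/0.08 = 17.38
Contaminant velocity v_c = v/R = 0.2901/17.38 = 0.01669 m/d
t = L/v_c = 202/0.01669 = 12100 d
   = 12100/365 = 33.2 yr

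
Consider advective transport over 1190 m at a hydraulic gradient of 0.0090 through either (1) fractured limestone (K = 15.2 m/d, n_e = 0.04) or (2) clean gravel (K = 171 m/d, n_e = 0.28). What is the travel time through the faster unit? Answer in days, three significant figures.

217 days

Unit 1 (fractured limestone): v = 15.2×0.0090/0.04 = 3.420 m/d, t = 1190/3.420 = 348.0 d
Unit 2 (clean gravel): v = 171×0.0090/0.28 = 5.496 m/d, t = 1190/5.496 = 216.5 d
Faster unit: t = 217 d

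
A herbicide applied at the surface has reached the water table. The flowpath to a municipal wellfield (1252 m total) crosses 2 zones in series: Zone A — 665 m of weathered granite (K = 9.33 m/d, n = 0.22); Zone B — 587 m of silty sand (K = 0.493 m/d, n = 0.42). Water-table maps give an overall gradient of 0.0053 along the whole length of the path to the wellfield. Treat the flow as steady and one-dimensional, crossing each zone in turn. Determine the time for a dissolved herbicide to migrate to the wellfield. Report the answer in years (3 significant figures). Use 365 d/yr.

205 years

Steady 1-D flow in series ⇒ the Darcy flux q is identical in every zone and the zone head losses add (resistances L/K in series).
Σ(L/K) = 665/9.33 + 587/0.493 = 71.28 + 1191 = 1262 d
K_eq = L_total / Σ(L/K) = 1252 / 1262 = 0.9921 m/d
q = K_eq · i = 0.9921 × 0.0053 = 0.005258 m/d (same in every zone)
Zone A: v = q/n = 0.005258/0.22 = 0.02390 m/d → t_A = 665/0.02390 = 27820 d
Zone B: v = q/n = 0.005258/0.42 = 0.01252 m/d → t_B = 587/0.01252 = 46890 d
Total t = 27820 + 46890 = 74710 d
   = 74710 / 365 = 205 yr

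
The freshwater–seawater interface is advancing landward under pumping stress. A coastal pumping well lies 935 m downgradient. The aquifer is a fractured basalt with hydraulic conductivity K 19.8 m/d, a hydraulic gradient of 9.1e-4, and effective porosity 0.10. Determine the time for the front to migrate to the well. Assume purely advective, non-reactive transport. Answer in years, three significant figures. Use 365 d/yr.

Darcy flux q = K·i = 19.8 × 9.1e-4 = 0.01802 m/d
Seepage velocity v = q / n = 0.01802 / 0.10 = 0.1802 m/d
t = L / v = 935 / 0.1802 = 5189 d
   = 5189 / 365 = 14.2 yr

14.2 years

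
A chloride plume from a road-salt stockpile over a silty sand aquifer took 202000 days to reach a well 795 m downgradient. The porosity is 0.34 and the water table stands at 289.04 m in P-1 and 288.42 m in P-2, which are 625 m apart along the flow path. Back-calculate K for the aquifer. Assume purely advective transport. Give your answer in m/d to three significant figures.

Hydraulic gradient i = (289.04 − 288.42) / 625 = 0.62 / 625 = 9.920e-4
v = L / t = 795 / 202000 = 0.003936 m/d
K = v · n / i = 0.003936 × 0.34 / 9.920e-4 = 1.35 m/d

1.35 m/d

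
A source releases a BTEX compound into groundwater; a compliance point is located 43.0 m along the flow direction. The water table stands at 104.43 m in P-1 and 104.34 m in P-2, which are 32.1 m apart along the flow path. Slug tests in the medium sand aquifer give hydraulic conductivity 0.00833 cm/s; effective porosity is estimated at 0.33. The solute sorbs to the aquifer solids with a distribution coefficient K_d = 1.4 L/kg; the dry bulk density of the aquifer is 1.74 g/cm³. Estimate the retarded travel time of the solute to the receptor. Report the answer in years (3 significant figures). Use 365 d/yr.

16.1 years

Hydraulic gradient i = (104.43 − 104.34) / 32.1 = 0.09 / 32.1 = 0.002804
K = 0.00833 cm/s × 864 = 7.197 m/d
Darcy flux q = K·i = 7.197 × 0.002804 = 0.02018 m/d
v_s = q/n_e = 0.02018/0.33 = 0.06115 m/d
Retardation R = 1 + ρ_b·K_d/n = 1 + 1.74×1.4/0.33 = 8.382
Contaminant velocity v_c = v/R = 0.06115/8.382 = 0.007295 m/d
t = L/v_c = 43.0/0.007295 = 5894 d
   = 5894/365 = 16.1 yr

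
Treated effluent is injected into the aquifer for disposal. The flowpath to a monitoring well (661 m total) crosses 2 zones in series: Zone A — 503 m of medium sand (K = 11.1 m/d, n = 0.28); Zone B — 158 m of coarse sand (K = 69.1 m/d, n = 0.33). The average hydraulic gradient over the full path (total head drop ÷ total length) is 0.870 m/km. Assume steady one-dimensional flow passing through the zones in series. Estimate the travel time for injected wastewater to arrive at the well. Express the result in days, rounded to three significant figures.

16000 days

Steady 1-D flow in series ⇒ the Darcy flux q is identical in every zone and the zone head losses add (resistances L/K in series).
Σ(L/K) = 503/11.1 + 158/69.1 = 45.32 + 2.287 = 47.60 d
K_eq = L_total / Σ(L/K) = 661 / 47.60 = 13.89 m/d
q = K_eq · i = 13.89 × 8.7e-4 = 0.01208 m/d (same in every zone)
Zone A: v = q/n = 0.01208/0.28 = 0.04315 m/d → t_A = 503/0.04315 = 11660 d
Zone B: v = q/n = 0.01208/0.33 = 0.03661 m/d → t_B = 158/0.03661 = 4316 d
Total t = 11660 + 4316 = 15970 d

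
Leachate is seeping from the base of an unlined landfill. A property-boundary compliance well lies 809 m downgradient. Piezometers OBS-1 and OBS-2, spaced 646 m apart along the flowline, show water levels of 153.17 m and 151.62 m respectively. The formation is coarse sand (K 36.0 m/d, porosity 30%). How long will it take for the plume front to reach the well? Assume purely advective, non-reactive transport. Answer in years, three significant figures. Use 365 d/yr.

7.70 years

Hydraulic gradient i = (153.17 − 151.62) / 646 = 1.55 / 646 = 0.002399
q = Ki = 36.0 × 0.002399 = 0.08638 m/d
Average linear velocity = 0.08638 / 0.30 = 0.2879 m/d
t = L / v = 809 / 0.2879 = 2810 d
   = 2810 / 365 = 7.70 yr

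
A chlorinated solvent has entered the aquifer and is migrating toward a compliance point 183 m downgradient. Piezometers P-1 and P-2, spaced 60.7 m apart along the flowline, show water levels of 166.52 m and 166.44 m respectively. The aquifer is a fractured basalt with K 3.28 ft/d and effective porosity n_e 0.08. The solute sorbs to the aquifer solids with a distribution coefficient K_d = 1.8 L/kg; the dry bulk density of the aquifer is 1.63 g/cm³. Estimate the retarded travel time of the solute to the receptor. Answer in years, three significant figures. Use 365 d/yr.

1150 years

Hydraulic gradient i = (166.52 − 166.44) / 60.7 = 0.08 / 60.7 = 0.001318
K = 3.28 ft/d × 0.3048 = 0.9997 m/d
Darcy flux q = K·i = 0.9997 × 0.001318 = 0.001318 m/d
Seepage velocity v = q / n = 0.001318 / 0.08 = 0.01647 m/d
Retardation R = 1 + ρ_b·K_d/n = 1 + 1.63×1.8/0.08 = 37.68
Contaminant velocity v_c = v/R = 0.01647/37.68 = 4.372e-4 m/d
t = L/v_c = 183/4.372e-4 = 418600 d
   = 418600/365 = 1150 yr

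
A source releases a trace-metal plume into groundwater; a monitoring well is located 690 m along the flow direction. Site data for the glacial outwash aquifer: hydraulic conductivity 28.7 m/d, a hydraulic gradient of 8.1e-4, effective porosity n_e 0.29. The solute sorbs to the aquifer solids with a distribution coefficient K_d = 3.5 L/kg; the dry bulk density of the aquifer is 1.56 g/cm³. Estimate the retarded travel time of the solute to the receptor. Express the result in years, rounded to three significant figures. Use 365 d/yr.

Specific discharge q = 28.7 × 8.1e-4 = 0.02325 m/d
v = Ki/n = 28.7·8.1e-4/0.29 = 0.08016 m/d
Retardation R = 1 + ρ_b·K_d/n = 1 + 1.56×3.5/0.29 = 19.83
Contaminant velocity v_c = v/R = 0.08016/19.83 = 0.004043 m/d
t = L/v_c = 690/0.004043 = 170700 d
   = 170700/365 = 468 yr

468 years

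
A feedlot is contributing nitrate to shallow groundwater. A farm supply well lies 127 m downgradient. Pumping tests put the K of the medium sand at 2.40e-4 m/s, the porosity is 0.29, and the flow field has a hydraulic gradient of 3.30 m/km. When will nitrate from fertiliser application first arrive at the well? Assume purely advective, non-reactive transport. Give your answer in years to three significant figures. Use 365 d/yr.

1.47 years

K = 2.40e-4 m/s × 86400 s/d = 20.74 m/d
q = Ki = 20.74 × 0.0033 = 0.06843 m/d
Average linear velocity = 0.06843 / 0.29 = 0.2360 m/d
t = L / v = 127 / 0.2360 = 538.2 d
   = 538.2 / 365 = 1.47 yr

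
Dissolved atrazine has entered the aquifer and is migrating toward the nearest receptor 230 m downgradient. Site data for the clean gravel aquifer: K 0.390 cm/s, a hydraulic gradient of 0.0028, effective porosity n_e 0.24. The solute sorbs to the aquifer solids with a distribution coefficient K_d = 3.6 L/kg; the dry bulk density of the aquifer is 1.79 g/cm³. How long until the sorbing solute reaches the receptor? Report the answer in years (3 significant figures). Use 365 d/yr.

4.46 years

K = 0.390 cm/s × 864 = 337.0 m/d
Specific discharge q = 337.0 × 0.0028 = 0.9435 m/d
Average linear velocity = 0.9435 / 0.24 = 3.931 m/d
Retardation R = 1 + ρ_b·K_d/n = 1 + 1.79×3.6/0.24 = 27.85
Contaminant velocity v_c = v/R = 3.931/27.85 = 0.1412 m/d
t = L/v_c = 230/0.1412 = 1629 d
   = 1629/365 = 4.46 yr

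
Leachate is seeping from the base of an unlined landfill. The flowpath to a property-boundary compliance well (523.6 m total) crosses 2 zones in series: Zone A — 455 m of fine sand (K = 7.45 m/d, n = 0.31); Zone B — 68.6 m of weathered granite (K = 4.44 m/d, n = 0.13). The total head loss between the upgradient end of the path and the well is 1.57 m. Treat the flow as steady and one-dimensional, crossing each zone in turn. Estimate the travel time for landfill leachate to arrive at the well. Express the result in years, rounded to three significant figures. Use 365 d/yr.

20.0 years

Continuity: the same q passes through each zone, so ΔH = q·Σ(L_j/K_j) — the zones act as resistances in series.
Σ(L/K) = 455/7.45 + 68.6/4.44 = 61.07 + 15.45 = 76.52 d
q = ΔH / Σ(L/K) = 1.57 / 76.52 = 0.02052 m/d (same in every zone)
Zone A: v = q/n = 0.02052/0.31 = 0.06618 m/d → t_A = 455/0.06618 = 6875 d
Zone B: v = q/n = 0.02052/0.13 = 0.1578 m/d → t_B = 68.6/0.1578 = 434.7 d
Total t = 6875 + 434.7 = 7310 d
   = 7310 / 365 = 20.0 yr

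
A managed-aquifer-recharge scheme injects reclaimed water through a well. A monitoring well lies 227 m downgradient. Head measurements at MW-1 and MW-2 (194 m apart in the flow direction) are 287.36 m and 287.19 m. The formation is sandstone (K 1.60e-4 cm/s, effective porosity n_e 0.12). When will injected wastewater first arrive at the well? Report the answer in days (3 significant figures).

225000 days

Hydraulic gradient i = (287.36 − 287.19) / 194 = 0.17 / 194 = 8.763e-4
K = 1.60e-4 cm/s × 864 = 0.1382 m/d
Specific discharge q = 0.1382 × 8.763e-4 = 1.211e-4 m/d
Seepage velocity v = q / n = 1.211e-4 / 0.12 = 0.001009 m/d
t = L / v = 227 / 0.001009 = 224900 d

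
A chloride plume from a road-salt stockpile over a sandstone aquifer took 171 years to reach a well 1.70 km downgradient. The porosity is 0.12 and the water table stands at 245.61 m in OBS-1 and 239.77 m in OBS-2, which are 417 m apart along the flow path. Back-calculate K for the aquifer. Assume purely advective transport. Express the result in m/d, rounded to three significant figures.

0.233 m/d

Hydraulic gradient i = (245.61 − 239.77) / 417 = 5.84 / 417 = 0.01400
t = 171 years = 62420 d
L = 1.70 km = 1700 m
v = L / t = 1700 / 62420 = 0.02724 m/d
K = v · n / i = 0.02724 × 0.12 / 0.01400 = 0.233 m/d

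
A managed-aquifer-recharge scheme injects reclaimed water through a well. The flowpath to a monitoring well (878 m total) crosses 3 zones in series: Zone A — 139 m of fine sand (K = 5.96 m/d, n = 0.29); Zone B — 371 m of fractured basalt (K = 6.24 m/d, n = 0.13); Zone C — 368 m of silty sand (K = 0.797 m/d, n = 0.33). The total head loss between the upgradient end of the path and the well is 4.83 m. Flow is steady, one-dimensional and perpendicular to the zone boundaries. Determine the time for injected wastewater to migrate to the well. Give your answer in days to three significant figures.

23700 days

Steady 1-D flow in series ⇒ the Darcy flux q is identical in every zone and the zone head losses add (resistances L/K in series).
Σ(L/K) = 139/5.96 + 371/6.24 + 368/0.797 = 23.32 + 59.46 + 461.7 = 544.5 d
q = ΔH / Σ(L/K) = 4.83 / 544.5 = 0.008870 m/d (same in every zone)
Zone A: v = q/n = 0.008870/0.29 = 0.03059 m/d → t_A = 139/0.03059 = 4544 d
Zone B: v = q/n = 0.008870/0.13 = 0.06823 m/d → t_B = 371/0.06823 = 5437 d
Zone C: v = q/n = 0.008870/0.33 = 0.02688 m/d → t_C = 368/0.02688 = 13690 d
Total t = 4544 + 5437 + 13690 = 23670 d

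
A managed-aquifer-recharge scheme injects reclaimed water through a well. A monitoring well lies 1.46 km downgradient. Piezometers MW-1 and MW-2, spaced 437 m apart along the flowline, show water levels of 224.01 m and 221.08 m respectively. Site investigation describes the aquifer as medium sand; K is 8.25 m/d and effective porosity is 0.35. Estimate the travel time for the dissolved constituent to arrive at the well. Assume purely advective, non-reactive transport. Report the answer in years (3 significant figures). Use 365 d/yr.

25.3 years

Hydraulic gradient i = (224.01 − 221.08) / 437 = 2.93 / 437 = 0.006705
Specific discharge q = 8.25 × 0.006705 = 0.05531 m/d
v = Ki/n = 8.25·0.006705/0.35 = 0.1580 m/d
L = 1.46 km = 1460 m
t = L / v = 1460 / 0.1580 = 9238 d
   = 9238 / 365 = 25.3 yr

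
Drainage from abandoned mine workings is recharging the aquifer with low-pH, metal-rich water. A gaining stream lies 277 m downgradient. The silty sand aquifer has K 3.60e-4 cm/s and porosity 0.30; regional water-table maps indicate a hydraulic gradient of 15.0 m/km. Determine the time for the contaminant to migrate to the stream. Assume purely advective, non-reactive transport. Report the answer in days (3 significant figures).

17800 days

K = 3.60e-4 cm/s × 864 = 0.3110 m/d
q = Ki = 0.3110 × 0.015 = 0.004666 m/d
v_s = q/n_e = 0.004666/0.30 = 0.01555 m/d
t = L / v = 277 / 0.01555 = 17810 d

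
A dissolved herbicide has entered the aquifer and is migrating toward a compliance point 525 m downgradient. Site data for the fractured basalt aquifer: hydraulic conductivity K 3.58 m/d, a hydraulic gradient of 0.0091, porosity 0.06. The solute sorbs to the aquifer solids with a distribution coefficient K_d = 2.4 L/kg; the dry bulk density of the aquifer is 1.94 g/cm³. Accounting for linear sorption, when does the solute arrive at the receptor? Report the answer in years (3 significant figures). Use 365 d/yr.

q = Ki = 3.58 × 0.0091 = 0.03258 m/d
v = Ki/n = 3.58·0.0091/0.06 = 0.5430 m/d
Retardation R = 1 + ρ_b·K_d/n = 1 + 1.94×2.4/0.06 = 78.60
Contaminant velocity v_c = v/R = 0.5430/78.60 = 0.006908 m/d
t = L/v_c = 525/0.006908 = 76000 d
   = 76000/365 = 208 yr

208 years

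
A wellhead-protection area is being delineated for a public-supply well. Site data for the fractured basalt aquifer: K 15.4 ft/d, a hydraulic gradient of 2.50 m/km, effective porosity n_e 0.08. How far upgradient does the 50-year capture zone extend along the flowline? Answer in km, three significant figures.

2.68 km

K = 15.4 ft/d × 0.3048 = 4.694 m/d
Specific discharge q = 4.694 × 0.0025 = 0.01173 m/d
Average linear velocity = 0.01173 / 0.08 = 0.1467 m/d
T = 50 yr × 365 = 18250 d
L = v × T = 0.1467 × 18250 = 2677 m
   = 2.68 km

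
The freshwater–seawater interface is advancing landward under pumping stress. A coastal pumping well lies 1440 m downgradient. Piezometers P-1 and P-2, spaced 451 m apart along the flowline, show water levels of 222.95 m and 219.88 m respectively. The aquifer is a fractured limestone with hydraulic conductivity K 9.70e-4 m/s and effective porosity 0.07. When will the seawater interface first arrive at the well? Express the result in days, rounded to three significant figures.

177 days

Hydraulic gradient i = (222.95 − 219.88) / 451 = 3.07 / 451 = 0.006807
K = 9.70e-4 m/s × 86400 s/d = 83.81 m/d
Darcy flux q = K·i = 83.81 × 0.006807 = 0.5705 m/d
Average linear velocity = 0.5705 / 0.07 = 8.150 m/d
t = L / v = 1440 / 8.150 = 176.7 d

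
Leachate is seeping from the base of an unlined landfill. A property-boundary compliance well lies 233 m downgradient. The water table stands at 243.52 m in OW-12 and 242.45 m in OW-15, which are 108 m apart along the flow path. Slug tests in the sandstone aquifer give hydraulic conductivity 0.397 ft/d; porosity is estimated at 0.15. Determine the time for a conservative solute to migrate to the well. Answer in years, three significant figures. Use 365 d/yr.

79.9 years

Hydraulic gradient i = (243.52 − 242.45) / 108 = 1.07 / 108 = 0.009907
K = 0.397 ft/d × 0.3048 = 0.1210 m/d
q = Ki = 0.1210 × 0.009907 = 0.001199 m/d
v_s = q/n_e = 0.001199/0.15 = 0.007992 m/d
t = L / v = 233 / 0.007992 = 29150 d
   = 29150 / 365 = 79.9 yr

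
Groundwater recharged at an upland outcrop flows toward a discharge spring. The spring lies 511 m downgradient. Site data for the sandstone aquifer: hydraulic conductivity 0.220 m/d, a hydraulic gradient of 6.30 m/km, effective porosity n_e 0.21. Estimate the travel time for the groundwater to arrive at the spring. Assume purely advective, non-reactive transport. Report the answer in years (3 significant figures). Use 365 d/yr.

q = Ki = 0.220 × 0.0063 = 0.001386 m/d
Seepage velocity v = q / n = 0.001386 / 0.21 = 0.006600 m/d
t = L / v = 511 / 0.006600 = 77420 d
   = 77420 / 365 = 212 yr

212 years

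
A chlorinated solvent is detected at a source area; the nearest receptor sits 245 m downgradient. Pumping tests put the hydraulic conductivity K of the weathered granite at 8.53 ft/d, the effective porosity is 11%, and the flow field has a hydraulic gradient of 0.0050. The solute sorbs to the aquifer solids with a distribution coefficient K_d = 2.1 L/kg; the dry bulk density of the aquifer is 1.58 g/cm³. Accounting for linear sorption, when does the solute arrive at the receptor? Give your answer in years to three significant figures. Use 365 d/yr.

K = 8.53 ft/d × 0.3048 = 2.600 m/d
Darcy flux q = K·i = 2.600 × 0.0050 = 0.01300 m/d
v_s = q/n_e = 0.01300/0.11 = 0.1182 m/d
Retardation R = 1 + ρ_b·K_d/n = 1 + 1.58×2.1/0.11 = 31.16
Contaminant velocity v_c = v/R = 0.1182/31.16 = 0.003792 m/d
t = L/v_c = 245/0.003792 = 64610 d
   = 64610/365 = 177 yr

177 years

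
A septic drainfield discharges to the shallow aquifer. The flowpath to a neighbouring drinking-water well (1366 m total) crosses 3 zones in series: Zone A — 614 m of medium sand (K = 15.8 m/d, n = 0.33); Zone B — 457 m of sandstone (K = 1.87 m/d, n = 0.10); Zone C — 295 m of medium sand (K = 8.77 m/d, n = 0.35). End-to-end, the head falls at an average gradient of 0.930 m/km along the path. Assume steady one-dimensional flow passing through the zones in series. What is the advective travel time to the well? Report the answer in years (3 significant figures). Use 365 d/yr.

240 years

For zones in series the flux q is common to all zones; the equivalent conductivity is the harmonic (thickness-weighted) mean, K_eq = L_total / Σ(L_j/K_j).
Σ(L/K) = 614/15.8 + 457/1.87 + 295/8.77 = 38.86 + 244.4 + 33.64 = 316.9 d
K_eq = L_total / Σ(L/K) = 1366 / 316.9 = 4.311 m/d
q = K_eq · i = 4.311 × 9.3e-4 = 0.004009 m/d (same in every zone)
Zone A: v = q/n = 0.004009/0.33 = 0.01215 m/d → t_A = 614/0.01215 = 50540 d
Zone B: v = q/n = 0.004009/0.10 = 0.04009 m/d → t_B = 457/0.04009 = 11400 d
Zone C: v = q/n = 0.004009/0.35 = 0.01145 m/d → t_C = 295/0.01145 = 25750 d
Total t = 50540 + 11400 + 25750 = 87700 d
   = 87700 / 365 = 240 yr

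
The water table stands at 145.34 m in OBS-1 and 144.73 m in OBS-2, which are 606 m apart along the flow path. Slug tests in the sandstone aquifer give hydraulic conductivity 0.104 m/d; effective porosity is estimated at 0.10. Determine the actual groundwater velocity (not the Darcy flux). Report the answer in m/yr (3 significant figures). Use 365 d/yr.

0.382 m/yr

Hydraulic gradient i = (145.34 − 144.73) / 606 = 0.61 / 606 = 0.001007
Darcy flux q = K·i = 0.104 × 0.001007 = 1.047e-4 m/d
v = Ki/n = 0.104·0.001007/0.10 = 0.001047 m/d
   = 0.001047 × 365 = 0.382 m/yr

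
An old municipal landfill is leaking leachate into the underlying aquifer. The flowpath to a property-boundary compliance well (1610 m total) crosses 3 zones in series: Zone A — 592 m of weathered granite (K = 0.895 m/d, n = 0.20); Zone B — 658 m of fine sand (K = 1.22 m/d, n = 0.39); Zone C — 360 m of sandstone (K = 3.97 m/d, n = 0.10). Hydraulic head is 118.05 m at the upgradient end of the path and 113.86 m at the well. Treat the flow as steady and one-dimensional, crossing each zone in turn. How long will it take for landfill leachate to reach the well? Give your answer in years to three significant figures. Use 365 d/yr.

Total head drop ΔH = 118.05 − 113.86 = 4.19 m
Continuity: the same q passes through each zone, so ΔH = q·Σ(L_j/K_j) — the zones act as resistances in series.
Σ(L/K) = 592/0.895 + 658/1.22 + 360/3.97 = 661.5 + 539.3 + 90.68 = 1291 d
q = ΔH / Σ(L/K) = 4.19 / 1291 = 0.003244 m/d (same in every zone)
Zone A: v = q/n = 0.003244/0.20 = 0.01622 m/d → t_A = 592/0.01622 = 36490 d
Zone B: v = q/n = 0.003244/0.39 = 0.008319 m/d → t_B = 658/0.008319 = 79100 d
Zone C: v = q/n = 0.003244/0.10 = 0.03244 m/d → t_C = 360/0.03244 = 11100 d
Total t = 36490 + 79100 + 11100 = 126700 d
   = 126700 / 365 = 347 yr

347 years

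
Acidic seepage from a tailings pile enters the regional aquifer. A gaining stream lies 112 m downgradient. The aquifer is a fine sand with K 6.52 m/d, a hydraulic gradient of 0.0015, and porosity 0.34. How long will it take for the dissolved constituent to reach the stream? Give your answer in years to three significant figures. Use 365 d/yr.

10.7 years

q = Ki = 6.52 × 0.0015 = 0.009780 m/d
v = Ki/n = 6.52·0.0015/0.34 = 0.02876 m/d
t = L / v = 112 / 0.02876 = 3894 d
   = 3894 / 365 = 10.7 yr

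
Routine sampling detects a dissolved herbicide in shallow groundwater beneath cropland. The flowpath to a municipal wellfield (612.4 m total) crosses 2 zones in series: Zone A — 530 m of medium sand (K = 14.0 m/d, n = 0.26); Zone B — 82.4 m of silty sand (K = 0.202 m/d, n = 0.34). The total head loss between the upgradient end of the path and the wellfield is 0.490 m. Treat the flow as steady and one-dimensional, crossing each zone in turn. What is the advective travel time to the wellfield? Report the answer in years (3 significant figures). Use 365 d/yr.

413 years

Steady 1-D flow in series ⇒ the Darcy flux q is identical in every zone and the zone head losses add (resistances L/K in series).
Σ(L/K) = 530/14.0 + 82.4/0.202 = 37.86 + 407.9 = 445.8 d
q = ΔH / Σ(L/K) = 0.490 / 445.8 = 0.001099 m/d (same in every zone)
Zone A: v = q/n = 0.001099/0.26 = 0.004228 m/d → t_A = 530/0.004228 = 125400 d
Zone B: v = q/n = 0.001099/0.34 = 0.003233 m/d → t_B = 82.4/0.003233 = 25490 d
Total t = 125400 + 25490 = 150900 d
   = 150900 / 365 = 413 yr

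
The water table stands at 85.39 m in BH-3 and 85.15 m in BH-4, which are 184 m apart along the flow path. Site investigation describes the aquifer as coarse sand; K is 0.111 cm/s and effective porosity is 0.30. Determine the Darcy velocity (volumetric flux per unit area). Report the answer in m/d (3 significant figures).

0.125 m/d

Hydraulic gradient i = (85.39 − 85.15) / 184 = 0.24 / 184 = 0.001304
K = 0.111 cm/s × 864 = 95.90 m/d
Darcy flux q = K·i = 95.90 × 0.001304 = 0.1251 m/d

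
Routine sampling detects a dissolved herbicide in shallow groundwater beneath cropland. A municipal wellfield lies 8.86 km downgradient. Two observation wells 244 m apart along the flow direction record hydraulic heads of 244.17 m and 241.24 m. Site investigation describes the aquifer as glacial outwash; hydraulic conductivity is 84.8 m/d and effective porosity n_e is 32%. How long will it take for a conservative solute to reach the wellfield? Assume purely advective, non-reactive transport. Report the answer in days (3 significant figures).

Hydraulic gradient i = (244.17 − 241.24) / 244 = 2.93 / 244 = 0.01201
Darcy flux q = K·i = 84.8 × 0.01201 = 1.018 m/d
v_s = q/n_e = 1.018/0.32 = 3.182 m/d
L = 8.86 km = 8860 m
t = L / v = 8860 / 3.182 = 2784 d

2780 days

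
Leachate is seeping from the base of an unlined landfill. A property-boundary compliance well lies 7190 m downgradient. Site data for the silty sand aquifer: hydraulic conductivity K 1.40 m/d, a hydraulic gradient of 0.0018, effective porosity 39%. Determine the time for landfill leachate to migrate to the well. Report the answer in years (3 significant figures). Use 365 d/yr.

Specific discharge q = 1.40 × 0.0018 = 0.002520 m/d
Average linear velocity = 0.002520 / 0.39 = 0.006462 m/d
t = L / v = 7190 / 0.006462 = 1.113e6 d
   = 1.113e6 / 365 = 3050 yr

3050 years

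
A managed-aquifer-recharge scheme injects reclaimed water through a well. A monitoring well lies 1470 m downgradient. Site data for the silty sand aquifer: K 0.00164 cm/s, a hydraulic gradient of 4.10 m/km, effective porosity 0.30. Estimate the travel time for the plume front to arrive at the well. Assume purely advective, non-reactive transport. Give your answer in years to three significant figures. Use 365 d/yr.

208 years

K = 0.00164 cm/s × 864 = 1.417 m/d
Darcy flux q = K·i = 1.417 × 0.0041 = 0.005810 m/d
v_s = q/n_e = 0.005810/0.30 = 0.01937 m/d
t = L / v = 1470 / 0.01937 = 75910 d
   = 75910 / 365 = 208 yr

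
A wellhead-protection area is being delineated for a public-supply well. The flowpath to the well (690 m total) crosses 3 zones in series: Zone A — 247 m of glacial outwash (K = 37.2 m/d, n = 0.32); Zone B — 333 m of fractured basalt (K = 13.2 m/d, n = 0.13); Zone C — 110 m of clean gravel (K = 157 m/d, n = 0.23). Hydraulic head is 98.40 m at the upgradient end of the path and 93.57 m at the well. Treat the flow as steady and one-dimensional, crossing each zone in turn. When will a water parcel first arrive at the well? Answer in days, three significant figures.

995 days

Total head drop ΔH = 98.40 − 93.57 = 4.83 m
Steady 1-D flow in series ⇒ the Darcy flux q is identical in every zone and the zone head losses add (resistances L/K in series).
Σ(L/K) = 247/37.2 + 333/13.2 + 110/157 = 6.640 + 25.23 + 0.7006 = 32.57 d
q = ΔH / Σ(L/K) = 4.83 / 32.57 = 0.1483 m/d (same in every zone)
Zone A: v = q/n = 0.1483/0.32 = 0.4635 m/d → t_A = 247/0.4635 = 533.0 d
Zone B: v = q/n = 0.1483/0.13 = 1.141 m/d → t_B = 333/1.141 = 291.9 d
Zone C: v = q/n = 0.1483/0.23 = 0.6448 m/d → t_C = 110/0.6448 = 170.6 d
Total t = 533.0 + 291.9 + 170.6 = 995.4 d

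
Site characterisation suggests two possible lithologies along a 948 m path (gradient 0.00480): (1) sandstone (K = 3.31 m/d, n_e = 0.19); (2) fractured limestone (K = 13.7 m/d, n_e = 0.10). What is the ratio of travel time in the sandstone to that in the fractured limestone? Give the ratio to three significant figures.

Unit 1 (sandstone): v = 3.31×0.0048/0.19 = 0.08362 m/d, t = 948/0.08362 = 11340 d
Unit 2 (fractured limestone): v = 13.7×0.0048/0.10 = 0.6576 m/d, t = 948/0.6576 = 1442 d
t(sandstone) / t(fractured limestone) = 11340/1442 = 7.86

7.86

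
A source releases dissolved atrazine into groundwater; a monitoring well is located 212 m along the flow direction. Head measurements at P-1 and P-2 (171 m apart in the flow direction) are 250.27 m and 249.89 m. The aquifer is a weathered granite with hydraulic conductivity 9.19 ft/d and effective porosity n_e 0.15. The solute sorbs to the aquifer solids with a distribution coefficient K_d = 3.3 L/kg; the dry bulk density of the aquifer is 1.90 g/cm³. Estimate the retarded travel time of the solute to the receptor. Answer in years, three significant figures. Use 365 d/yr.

599 years

Hydraulic gradient i = (250.27 − 249.89) / 171 = 0.38 / 171 = 0.002222
K = 9.19 ft/d × 0.3048 = 2.801 m/d
q = Ki = 2.801 × 0.002222 = 0.006225 m/d
v = Ki/n = 2.801·0.002222/0.15 = 0.04150 m/d
Retardation R = 1 + ρ_b·K_d/n = 1 + 1.90×3.3/0.15 = 42.80
Contaminant velocity v_c = v/R = 0.04150/42.80 = 9.696e-4 m/d
t = L/v_c = 212/9.696e-4 = 218700 d
   = 218700/365 = 599 yr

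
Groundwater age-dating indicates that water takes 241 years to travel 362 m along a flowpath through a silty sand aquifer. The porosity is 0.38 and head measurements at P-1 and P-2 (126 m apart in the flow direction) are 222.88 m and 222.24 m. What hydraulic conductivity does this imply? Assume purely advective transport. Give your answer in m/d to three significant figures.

0.308 m/d

Hydraulic gradient i = (222.88 − 222.24) / 126 = 0.64 / 126 = 0.005079
t = 241 years = 87970 d
v = L / t = 362 / 87970 = 0.004115 m/d
K = v · n / i = 0.004115 × 0.38 / 0.005079 = 0.308 m/d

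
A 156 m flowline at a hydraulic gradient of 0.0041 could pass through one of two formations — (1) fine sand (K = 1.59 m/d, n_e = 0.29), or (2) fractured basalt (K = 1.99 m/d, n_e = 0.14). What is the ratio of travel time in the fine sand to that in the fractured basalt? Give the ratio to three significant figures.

2.59

Unit 1 (fine sand): v = 1.59×0.0041/0.29 = 0.02248 m/d, t = 156/0.02248 = 6940 d
Unit 2 (fractured basalt): v = 1.99×0.0041/0.14 = 0.05828 m/d, t = 156/0.05828 = 2677 d
t(fine sand) / t(fractured basalt) = 6940/2677 = 2.59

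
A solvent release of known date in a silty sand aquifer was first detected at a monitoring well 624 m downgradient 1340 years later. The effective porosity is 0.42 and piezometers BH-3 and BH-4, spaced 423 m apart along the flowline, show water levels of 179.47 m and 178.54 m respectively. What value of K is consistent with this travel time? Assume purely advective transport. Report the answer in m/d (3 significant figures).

Hydraulic gradient i = (179.47 − 178.54) / 423 = 0.93 / 423 = 0.002199
t = 1340 years = 489100 d
v = L / t = 624 / 489100 = 0.001276 m/d
K = v · n / i = 0.001276 × 0.42 / 0.002199 = 0.244 m/d

0.244 m/d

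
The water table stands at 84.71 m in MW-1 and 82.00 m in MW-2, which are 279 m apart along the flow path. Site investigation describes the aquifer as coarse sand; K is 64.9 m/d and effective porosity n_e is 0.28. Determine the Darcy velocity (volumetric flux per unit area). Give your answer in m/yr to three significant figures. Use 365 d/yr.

Hydraulic gradient i = (84.71 − 82.00) / 279 = 2.71 / 279 = 0.009713
Specific discharge q = 64.9 × 0.009713 = 0.6304 m/d
   = 0.6304 × 365 = 230 m/yr

230 m/yr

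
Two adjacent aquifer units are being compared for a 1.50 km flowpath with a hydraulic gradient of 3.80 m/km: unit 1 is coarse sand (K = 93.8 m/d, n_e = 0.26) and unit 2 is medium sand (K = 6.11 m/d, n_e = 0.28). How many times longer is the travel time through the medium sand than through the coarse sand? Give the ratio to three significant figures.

Unit 1 (coarse sand): v = 93.8×0.0038/0.26 = 1.371 m/d, t = 1500/1.371 = 1094 d
Unit 2 (medium sand): v = 6.11×0.0038/0.28 = 0.08292 m/d, t = 1500/0.08292 = 18090 d
t(medium sand) / t(coarse sand) = 18090/1094 = 16.5

16.5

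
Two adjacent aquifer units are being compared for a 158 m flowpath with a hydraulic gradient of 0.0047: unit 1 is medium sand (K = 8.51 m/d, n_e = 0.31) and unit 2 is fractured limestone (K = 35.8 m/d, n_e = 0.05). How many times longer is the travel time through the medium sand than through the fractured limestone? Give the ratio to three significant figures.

Unit 1 (medium sand): v = 8.51×0.0047/0.31 = 0.1290 m/d, t = 158/0.1290 = 1225 d
Unit 2 (fractured limestone): v = 35.8×0.0047/0.05 = 3.365 m/d, t = 158/3.365 = 46.95 d
t(medium sand) / t(fractured limestone) = 1225/46.95 = 26.1

26.1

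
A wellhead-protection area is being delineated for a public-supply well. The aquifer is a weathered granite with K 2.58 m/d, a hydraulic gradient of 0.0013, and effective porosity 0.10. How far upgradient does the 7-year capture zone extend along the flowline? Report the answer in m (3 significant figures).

q = Ki = 2.58 × 0.0013 = 0.003354 m/d
Seepage velocity v = q / n = 0.003354 / 0.10 = 0.03354 m/d
T = 7 yr × 365 = 2555 d
L = v × T = 0.03354 × 2555 = 85.69 m

85.7 m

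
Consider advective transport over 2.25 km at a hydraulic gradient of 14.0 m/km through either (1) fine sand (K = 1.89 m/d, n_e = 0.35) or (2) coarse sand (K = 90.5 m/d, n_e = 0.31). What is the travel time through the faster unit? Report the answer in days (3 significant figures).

551 days

Unit 1 (fine sand): v = 1.89×0.014/0.35 = 0.07560 m/d, t = 2250/0.07560 = 29760 d
Unit 2 (coarse sand): v = 90.5×0.014/0.31 = 4.087 m/d, t = 2250/4.087 = 550.5 d
Faster unit: t = 551 d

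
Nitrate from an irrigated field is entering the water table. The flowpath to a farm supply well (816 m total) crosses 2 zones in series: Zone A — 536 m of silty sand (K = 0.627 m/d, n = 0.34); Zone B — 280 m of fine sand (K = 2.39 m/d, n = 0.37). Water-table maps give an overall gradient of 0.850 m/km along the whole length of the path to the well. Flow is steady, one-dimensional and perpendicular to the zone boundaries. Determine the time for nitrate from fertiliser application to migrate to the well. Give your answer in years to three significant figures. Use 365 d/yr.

1100 years

Steady 1-D flow in series ⇒ the Darcy flux q is identical in every zone and the zone head losses add (resistances L/K in series).
Σ(L/K) = 536/0.627 + 280/2.39 = 854.9 + 117.2 = 972.0 d
K_eq = L_total / Σ(L/K) = 816 / 972.0 = 0.8395 m/d
q = K_eq · i = 0.8395 × 8.5e-4 = 7.136e-4 m/d (same in every zone)
Zone A: v = q/n = 7.136e-4/0.34 = 0.002099 m/d → t_A = 536/0.002099 = 255400 d
Zone B: v = q/n = 7.136e-4/0.37 = 0.001929 m/d → t_B = 280/0.001929 = 145200 d
Total t = 255400 + 145200 = 400600 d
   = 400600 / 365 = 1100 yr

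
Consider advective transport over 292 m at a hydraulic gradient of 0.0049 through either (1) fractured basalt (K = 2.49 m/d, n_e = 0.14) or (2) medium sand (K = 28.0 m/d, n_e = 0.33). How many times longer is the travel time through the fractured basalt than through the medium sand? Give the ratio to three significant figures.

4.77

Unit 1 (fractured basalt): v = 2.49×0.0049/0.14 = 0.08715 m/d, t = 292/0.08715 = 3351 d
Unit 2 (medium sand): v = 28.0×0.0049/0.33 = 0.4158 m/d, t = 292/0.4158 = 702.3 d
t(fractured basalt) / t(medium sand) = 3351/702.3 = 4.77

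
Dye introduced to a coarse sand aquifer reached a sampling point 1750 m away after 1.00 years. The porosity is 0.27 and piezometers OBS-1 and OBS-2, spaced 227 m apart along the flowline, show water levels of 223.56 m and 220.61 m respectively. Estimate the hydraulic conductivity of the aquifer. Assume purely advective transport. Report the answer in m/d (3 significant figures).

Hydraulic gradient i = (223.56 − 220.61) / 227 = 2.95 / 227 = 0.01300
t = 1.00 years = 365.0 d
v = L / t = 1750 / 365.0 = 4.795 m/d
K = v · n / i = 4.795 × 0.27 / 0.01300 = 99.6 m/d

99.6 m/d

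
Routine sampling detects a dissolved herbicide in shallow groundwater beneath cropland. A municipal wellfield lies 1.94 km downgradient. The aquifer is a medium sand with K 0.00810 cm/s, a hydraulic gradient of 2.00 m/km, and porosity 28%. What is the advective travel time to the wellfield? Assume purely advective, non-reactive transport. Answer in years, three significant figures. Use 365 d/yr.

106 years

K = 0.00810 cm/s × 864 = 6.998 m/d
Specific discharge q = 6.998 × 0.0020 = 0.01400 m/d
v_s = q/n_e = 0.01400/0.28 = 0.04999 m/d
L = 1.94 km = 1940 m
t = L / v = 1940 / 0.04999 = 38810 d
   = 38810 / 365 = 106 yr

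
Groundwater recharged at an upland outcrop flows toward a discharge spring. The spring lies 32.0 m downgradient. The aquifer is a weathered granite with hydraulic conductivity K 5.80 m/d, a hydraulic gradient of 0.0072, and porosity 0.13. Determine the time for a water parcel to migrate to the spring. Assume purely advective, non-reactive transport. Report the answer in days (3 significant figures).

q = Ki = 5.80 × 0.0072 = 0.04176 m/d
v = Ki/n = 5.80·0.0072/0.13 = 0.3212 m/d
t = L / v = 32.0 / 0.3212 = 99.62 d

99.6 days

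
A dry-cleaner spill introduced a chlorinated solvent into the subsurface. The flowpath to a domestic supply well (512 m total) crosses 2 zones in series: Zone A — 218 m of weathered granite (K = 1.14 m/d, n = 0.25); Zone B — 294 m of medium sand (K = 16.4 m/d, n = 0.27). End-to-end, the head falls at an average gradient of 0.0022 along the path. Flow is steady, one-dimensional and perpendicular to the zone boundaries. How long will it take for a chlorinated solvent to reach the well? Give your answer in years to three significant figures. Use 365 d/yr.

For zones in series the flux q is common to all zones; the equivalent conductivity is the harmonic (thickness-weighted) mean, K_eq = L_total / Σ(L_j/K_j).
Σ(L/K) = 218/1.14 + 294/16.4 = 191.2 + 17.93 = 209.2 d
K_eq = L_total / Σ(L/K) = 512 / 209.2 = 2.448 m/d
q = K_eq · i = 2.448 × 0.0022 = 0.005385 m/d (same in every zone)
Zone A: v = q/n = 0.005385/0.25 = 0.02154 m/d → t_A = 218/0.02154 = 10120 d
Zone B: v = q/n = 0.005385/0.27 = 0.01995 m/d → t_B = 294/0.01995 = 14740 d
Total t = 10120 + 14740 = 24860 d
   = 24860 / 365 = 68.1 yr

68.1 years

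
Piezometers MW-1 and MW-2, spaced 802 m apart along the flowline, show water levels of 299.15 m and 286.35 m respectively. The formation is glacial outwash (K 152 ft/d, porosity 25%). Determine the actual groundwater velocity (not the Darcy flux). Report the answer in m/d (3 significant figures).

2.96 m/d

Hydraulic gradient i = (299.15 − 286.35) / 802 = 12.80 / 802 = 0.01596
K = 152 ft/d × 0.3048 = 46.33 m/d
Darcy flux q = K·i = 46.33 × 0.01596 = 0.7394 m/d
v_s = q/n_e = 0.7394/0.25 = 2.958 m/d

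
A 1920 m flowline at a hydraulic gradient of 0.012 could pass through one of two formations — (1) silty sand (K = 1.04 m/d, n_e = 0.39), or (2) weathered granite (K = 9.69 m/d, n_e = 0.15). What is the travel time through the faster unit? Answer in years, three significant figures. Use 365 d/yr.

6.79 years

Unit 1 (silty sand): v = 1.04×0.012/0.39 = 0.03200 m/d, t = 1920/0.03200 = 60000 d
Unit 2 (weathered granite): v = 9.69×0.012/0.15 = 0.7752 m/d, t = 1920/0.7752 = 2477 d
Faster: 2477 d / 365 = 6.79 yr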